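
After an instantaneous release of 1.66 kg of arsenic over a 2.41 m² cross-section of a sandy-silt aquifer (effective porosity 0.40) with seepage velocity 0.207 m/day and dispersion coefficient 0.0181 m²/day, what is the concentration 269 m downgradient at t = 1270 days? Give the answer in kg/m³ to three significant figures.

0.0675 kg/m³

For an instantaneous plane source, C(x,t) = M/(n_e·A·√(4πDt)) · exp(−(x−vt)²/(4Dt)), with n_e·A the pore (flow) area.
Plume center vt = 0.207 × 1270 = 262.89 m, so the well at 269 m is 6.11 m downgradient of the peak.
√(4πDt) = 17.00 m, giving peak height M/(n_e·A·√(4πDt)) = 1.66/(0.40 × 2.41 × 17.00) = 0.1013 kg/m³.
(x−vt)²/(4Dt) = (6.11)²/(4 × 0.0181 × 1270) = 0.4060; exp(−0.4060) = 0.6663.
C = 0.1013 × 0.6663 = 0.0675 kg/m³.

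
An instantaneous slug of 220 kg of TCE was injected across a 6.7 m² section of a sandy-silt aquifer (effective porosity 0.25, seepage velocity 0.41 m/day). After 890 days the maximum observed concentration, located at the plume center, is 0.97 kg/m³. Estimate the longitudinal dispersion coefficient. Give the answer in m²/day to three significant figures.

1.64 m²/day

At the plume center C_max = M/(n_e·A·√(4πDt)), so D = M²/(4πt·(n_e·A·C_max)²).
n_e·A·C_max = 0.25 × 6.7 × 0.97 = 1.625 kg/m.
D = 220²/(4π × 890 × 1.625²) = 1.64 m²/day.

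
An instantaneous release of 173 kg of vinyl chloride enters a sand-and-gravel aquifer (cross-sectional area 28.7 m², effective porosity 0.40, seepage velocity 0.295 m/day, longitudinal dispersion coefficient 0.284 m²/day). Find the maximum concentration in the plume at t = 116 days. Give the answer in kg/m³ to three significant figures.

The peak of an instantaneous 1D plume sits at x = vt; there the Gaussian factor is 1 and C_max = M/(n_e·A·√(4πDt)), where n_e·A is the pore area the mass is dissolved in.
√(4πDt) = √(4π × 0.284 × 116) = 20.35 m, so C_max = 173/(0.40 × 28.7 × 20.35) = 0.741 kg/m³.

0.741 kg/m³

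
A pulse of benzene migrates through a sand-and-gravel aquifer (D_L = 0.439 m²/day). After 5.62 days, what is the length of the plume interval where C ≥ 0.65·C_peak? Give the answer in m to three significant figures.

4.12 m

The plume is Gaussian with σ = √(2Dt) = √(2 × 0.439 × 5.62) = 2.221 m.
C/C_peak = exp(−Δx²/(2σ²)) = 0.65 ⇒ Δx = σ·√(−2 ln 0.65) = 2.221 × 0.9282 = 2.062 m.
Width = 2Δx = 4.12 m.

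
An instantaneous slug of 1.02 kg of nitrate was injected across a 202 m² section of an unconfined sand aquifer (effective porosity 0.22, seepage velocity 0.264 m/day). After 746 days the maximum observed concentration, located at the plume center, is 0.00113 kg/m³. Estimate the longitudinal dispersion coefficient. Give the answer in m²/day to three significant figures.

0.0440 m²/day

At the plume center C_max = M/(n_e·A·√(4πDt)), so D = M²/(4πt·(n_e·A·C_max)²).
n_e·A·C_max = 0.22 × 202 × 0.00113 = 0.05022 kg/m.
D = 1.02²/(4π × 746 × 0.05022²) = 0.0440 m²/day.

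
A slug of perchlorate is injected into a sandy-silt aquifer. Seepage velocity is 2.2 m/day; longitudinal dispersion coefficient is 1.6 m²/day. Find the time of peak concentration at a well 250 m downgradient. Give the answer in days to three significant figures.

For the 1D instantaneous-source solution, setting ∂C/∂t = 0 at fixed x gives v²t² + 2Dt − x² = 0, so t = (√(D² + v²x²) − D)/v².
√(D² + v²x²) = √(1.6² + 2.2² × 250²) = 550.0; v² = 4.84.
t = (550.0 − 1.6)/4.84 = 113 days (vs. the pure-advection estimate x/v = 114 d).

113 days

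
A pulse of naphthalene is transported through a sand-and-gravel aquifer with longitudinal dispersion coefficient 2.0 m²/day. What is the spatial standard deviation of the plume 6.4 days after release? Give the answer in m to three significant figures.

Dispersive spreading gives a Gaussian with σ² = 2Dt; advection only shifts the center.
σ = √(2 × 2.0 × 6.4) = 5.06 m.

5.06 m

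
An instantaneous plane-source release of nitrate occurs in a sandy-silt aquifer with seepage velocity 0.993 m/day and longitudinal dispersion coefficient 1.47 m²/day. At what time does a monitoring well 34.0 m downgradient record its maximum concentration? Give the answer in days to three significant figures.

For the 1D instantaneous-source solution, setting ∂C/∂t = 0 at fixed x gives v²t² + 2Dt − x² = 0, so t = (√(D² + v²x²) − D)/v².
√(D² + v²x²) = √(1.47² + 0.993² × 34.0²) = 33.79; v² = 0.986049.
t = (33.79 − 1.47)/0.986049 = 32.8 days (vs. the pure-advection estimate x/v = 34.2 d).

32.8 days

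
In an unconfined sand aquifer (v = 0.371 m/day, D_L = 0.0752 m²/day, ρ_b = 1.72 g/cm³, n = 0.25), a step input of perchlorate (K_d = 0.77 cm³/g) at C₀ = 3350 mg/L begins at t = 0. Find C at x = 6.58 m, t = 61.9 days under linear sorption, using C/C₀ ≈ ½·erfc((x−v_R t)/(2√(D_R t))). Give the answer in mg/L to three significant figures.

26.5 mg/L

Retardation factor R = 1 + ρ_b·K_d/n = 1 + 1.72 × 0.77/0.25 = 6.298.
Sorption retards both mechanisms: v_R = v/R = 0.05891 m/day, D_R = D/R = 0.01194 m²/day.
v_R·t = 0.05891 × 61.9 = 3.646529 m; 2√(D_R t) = 1.719 m; argument = (6.58 − 3.646529)/1.719 = 1.706.
C = C₀ × ½·erfc(1.706) = 3350 × 0.007919 = 26.5 mg/L.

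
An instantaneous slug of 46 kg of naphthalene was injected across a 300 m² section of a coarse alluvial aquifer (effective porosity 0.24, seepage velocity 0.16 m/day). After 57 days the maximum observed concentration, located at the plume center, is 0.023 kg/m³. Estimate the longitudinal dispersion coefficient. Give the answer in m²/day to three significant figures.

At the plume center C_max = M/(n_e·A·√(4πDt)), so D = M²/(4πt·(n_e·A·C_max)²).
n_e·A·C_max = 0.24 × 300 × 0.023 = 1.656 kg/m.
D = 46²/(4π × 57 × 1.656²) = 1.08 m²/day.

1.08 m²/day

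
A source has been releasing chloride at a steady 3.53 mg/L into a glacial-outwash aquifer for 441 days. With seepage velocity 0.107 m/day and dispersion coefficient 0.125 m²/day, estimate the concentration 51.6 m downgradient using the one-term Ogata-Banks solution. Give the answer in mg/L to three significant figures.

For a continuous step input, C/C₀ ≈ ½·erfc((x−vt)/(2√(Dt))).
vt = 0.107 × 441 = 47.187 m and 2√(Dt) = 2√(0.125 × 441) = 14.85 m.
Argument (x−vt)/(2√(Dt)) = (51.6 − 47.187)/14.85 = 0.2972; ½·erfc(0.2972) = 0.3371.
C = 3.53 × 0.3371 = 1.19 mg/L.

1.19 mg/L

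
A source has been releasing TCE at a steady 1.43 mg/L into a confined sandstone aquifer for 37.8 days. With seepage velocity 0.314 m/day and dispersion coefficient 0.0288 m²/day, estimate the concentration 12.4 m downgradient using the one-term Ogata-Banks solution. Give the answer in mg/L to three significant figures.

0.514 mg/L

For a continuous step input, C/C₀ ≈ ½·erfc((x−vt)/(2√(Dt))).
vt = 0.314 × 37.8 = 11.8692 m and 2√(Dt) = 2√(0.0288 × 37.8) = 2.087 m.
Argument (x−vt)/(2√(Dt)) = (12.4 − 11.8692)/2.087 = 0.2543; ½·erfc(0.2543) = 0.3596.
C = 1.43 × 0.3596 = 0.514 mg/L.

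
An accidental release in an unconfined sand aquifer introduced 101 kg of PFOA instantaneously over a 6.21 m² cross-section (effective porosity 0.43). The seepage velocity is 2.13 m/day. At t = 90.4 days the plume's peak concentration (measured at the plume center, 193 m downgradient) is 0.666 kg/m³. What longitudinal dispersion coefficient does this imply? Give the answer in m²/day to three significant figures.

At the plume center C_max = M/(n_e·A·√(4πDt)), so D = M²/(4πt·(n_e·A·C_max)²).
n_e·A·C_max = 0.43 × 6.21 × 0.666 = 1.778 kg/m.
D = 101²/(4π × 90.4 × 1.778²) = 2.84 m²/day.

2.84 m²/day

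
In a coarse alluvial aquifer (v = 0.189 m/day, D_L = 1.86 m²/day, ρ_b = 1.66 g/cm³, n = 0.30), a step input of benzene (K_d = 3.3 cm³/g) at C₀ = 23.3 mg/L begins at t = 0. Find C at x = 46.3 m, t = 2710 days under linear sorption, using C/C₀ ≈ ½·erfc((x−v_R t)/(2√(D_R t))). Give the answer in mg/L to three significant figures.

4.53 mg/L

Retardation factor R = 1 + ρ_b·K_d/n = 1 + 1.66 × 3.3/0.30 = 19.26.
Sorption retards both mechanisms: v_R = v/R = 0.009813 m/day, D_R = D/R = 0.09657 m²/day.
v_R·t = 0.009813 × 2710 = 26.59323 m; 2√(D_R t) = 32.35 m; argument = (46.3 − 26.59323)/32.35 = 0.6092.
C = C₀ × ½·erfc(0.6092) = 23.3 × 0.1945 = 4.53 mg/L.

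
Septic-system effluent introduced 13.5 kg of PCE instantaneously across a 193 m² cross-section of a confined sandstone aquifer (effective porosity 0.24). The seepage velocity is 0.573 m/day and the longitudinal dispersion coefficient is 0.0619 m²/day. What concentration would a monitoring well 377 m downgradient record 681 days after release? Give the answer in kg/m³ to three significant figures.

For an instantaneous plane source, C(x,t) = M/(n_e·A·√(4πDt)) · exp(−(x−vt)²/(4Dt)), with n_e·A the pore (flow) area.
Plume center vt = 0.573 × 681 = 390.213 m, so the well at 377 m is 13.213 m upgradient of the peak.
√(4πDt) = 23.02 m, giving peak height M/(n_e·A·√(4πDt)) = 13.5/(0.24 × 193 × 23.02) = 0.01266 kg/m³.
(x−vt)²/(4Dt) = (-13.213)²/(4 × 0.0619 × 681) = 1.035; exp(−1.035) = 0.3552.
C = 0.01266 × 0.3552 = 0.00450 kg/m³.

0.00450 kg/m³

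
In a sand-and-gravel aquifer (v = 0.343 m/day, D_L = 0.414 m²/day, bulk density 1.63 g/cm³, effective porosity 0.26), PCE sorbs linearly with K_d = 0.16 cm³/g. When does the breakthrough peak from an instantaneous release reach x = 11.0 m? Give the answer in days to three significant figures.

57.6 days

Retardation factor R = 1 + ρ_b·K_d/n = 1 + 1.63 × 0.16/0.26 = 2.003.
Sorption retards both mechanisms: v_R = v/R = 0.1712 m/day, D_R = D/R = 0.2067 m²/day.
Peak time from v_R²t² + 2D_R t − x² = 0: t = (√(D_R² + v_R²x²) − D_R)/v_R².
√(D_R² + v_R²x²) = √(0.2067² + 0.1712² × 11.0²) = 1.895; v_R² = 0.02931.
t = (1.895 − 0.2067)/0.02931 = 57.6 days.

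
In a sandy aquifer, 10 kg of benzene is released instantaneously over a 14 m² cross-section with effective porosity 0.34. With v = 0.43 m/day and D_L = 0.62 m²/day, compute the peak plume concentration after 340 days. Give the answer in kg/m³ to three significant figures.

The peak of an instantaneous 1D plume sits at x = vt; there the Gaussian factor is 1 and C_max = M/(n_e·A·√(4πDt)), where n_e·A is the pore area the mass is dissolved in.
√(4πDt) = √(4π × 0.62 × 340) = 51.47 m, so C_max = 10/(0.34 × 14 × 51.47) = 0.0408 kg/m³.

0.0408 kg/m³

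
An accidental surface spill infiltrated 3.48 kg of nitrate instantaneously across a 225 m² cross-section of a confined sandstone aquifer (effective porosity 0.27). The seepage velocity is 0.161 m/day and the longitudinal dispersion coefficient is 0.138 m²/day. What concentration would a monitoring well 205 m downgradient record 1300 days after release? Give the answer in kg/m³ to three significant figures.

0.00118 kg/m³

For an instantaneous plane source, C(x,t) = M/(n_e·A·√(4πDt)) · exp(−(x−vt)²/(4Dt)), with n_e·A the pore (flow) area.
Plume center vt = 0.161 × 1300 = 209.3 m, so the well at 205 m is 4.3 m upgradient of the peak.
√(4πDt) = 47.48 m, giving peak height M/(n_e·A·√(4πDt)) = 3.48/(0.27 × 225 × 47.48) = 0.001206 kg/m³.
(x−vt)²/(4Dt) = (-4.3)²/(4 × 0.138 × 1300) = 0.02577; exp(−0.02577) = 0.9746.
C = 0.001206 × 0.9746 = 0.00118 kg/m³.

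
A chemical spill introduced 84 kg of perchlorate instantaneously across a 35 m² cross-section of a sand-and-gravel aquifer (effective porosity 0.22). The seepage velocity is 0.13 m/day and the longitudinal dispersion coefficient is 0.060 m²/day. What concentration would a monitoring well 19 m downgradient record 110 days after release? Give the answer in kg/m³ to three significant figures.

For an instantaneous plane source, C(x,t) = M/(n_e·A·√(4πDt)) · exp(−(x−vt)²/(4Dt)), with n_e·A the pore (flow) area.
Plume center vt = 0.13 × 110 = 14.3 m, so the well at 19 m is 4.7 m downgradient of the peak.
√(4πDt) = 9.107 m, giving peak height M/(n_e·A·√(4πDt)) = 84/(0.22 × 35 × 9.107) = 1.198 kg/m³.
(x−vt)²/(4Dt) = (4.7)²/(4 × 0.060 × 110) = 0.8367; exp(−0.8367) = 0.4331.
C = 1.198 × 0.4331 = 0.519 kg/m³.

0.519 kg/m³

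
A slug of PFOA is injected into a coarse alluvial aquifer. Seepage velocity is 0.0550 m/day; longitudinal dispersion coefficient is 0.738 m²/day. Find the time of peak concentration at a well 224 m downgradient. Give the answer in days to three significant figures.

3840 days

For the 1D instantaneous-source solution, setting ∂C/∂t = 0 at fixed x gives v²t² + 2Dt − x² = 0, so t = (√(D² + v²x²) − D)/v².
√(D² + v²x²) = √(0.738² + 0.0550² × 224²) = 12.34; v² = 0.003025.
t = (12.34 − 0.738)/0.003025 = 3840 days (vs. the pure-advection estimate x/v = 4070 d).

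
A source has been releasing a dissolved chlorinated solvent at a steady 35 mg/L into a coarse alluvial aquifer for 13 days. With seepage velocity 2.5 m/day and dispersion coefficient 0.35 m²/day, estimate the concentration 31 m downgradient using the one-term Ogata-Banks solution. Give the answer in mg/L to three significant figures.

24.2 mg/L

For a continuous step input, C/C₀ ≈ ½·erfc((x−vt)/(2√(Dt))).
vt = 2.5 × 13 = 32.5 m and 2√(Dt) = 2√(0.35 × 13) = 4.266 m.
Argument (x−vt)/(2√(Dt)) = (31 − 32.5)/4.266 = -0.3516; ½·erfc(-0.3516) = 0.6905.
C = 35 × 0.6905 = 24.2 mg/L.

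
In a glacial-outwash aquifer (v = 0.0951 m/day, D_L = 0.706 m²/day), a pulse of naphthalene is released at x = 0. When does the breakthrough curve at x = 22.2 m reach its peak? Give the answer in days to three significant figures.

For the 1D instantaneous-source solution, setting ∂C/∂t = 0 at fixed x gives v²t² + 2Dt − x² = 0, so t = (√(D² + v²x²) − D)/v².
√(D² + v²x²) = √(0.706² + 0.0951² × 22.2²) = 2.226; v² = 0.00904401.
t = (2.226 − 0.706)/0.00904401 = 168 days (vs. the pure-advection estimate x/v = 233 d).

168 days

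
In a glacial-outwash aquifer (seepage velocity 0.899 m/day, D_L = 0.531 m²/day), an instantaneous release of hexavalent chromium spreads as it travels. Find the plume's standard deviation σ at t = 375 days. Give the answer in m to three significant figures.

Dispersive spreading gives a Gaussian with σ² = 2Dt; advection only shifts the center.
σ = √(2 × 0.531 × 375) = 20.0 m.

20.0 m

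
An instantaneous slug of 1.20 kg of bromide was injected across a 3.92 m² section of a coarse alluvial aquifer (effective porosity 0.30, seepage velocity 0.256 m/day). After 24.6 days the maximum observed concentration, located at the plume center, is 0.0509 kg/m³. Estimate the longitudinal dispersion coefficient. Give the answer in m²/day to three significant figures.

At the plume center C_max = M/(n_e·A·√(4πDt)), so D = M²/(4πt·(n_e·A·C_max)²).
n_e·A·C_max = 0.30 × 3.92 × 0.0509 = 0.05986 kg/m.
D = 1.20²/(4π × 24.6 × 0.05986²) = 1.30 m²/day.

1.30 m²/day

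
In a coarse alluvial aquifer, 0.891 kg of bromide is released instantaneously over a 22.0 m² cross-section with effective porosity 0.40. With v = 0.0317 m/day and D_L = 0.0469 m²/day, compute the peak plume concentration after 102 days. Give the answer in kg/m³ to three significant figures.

The peak of an instantaneous 1D plume sits at x = vt; there the Gaussian factor is 1 and C_max = M/(n_e·A·√(4πDt)), where n_e·A is the pore area the mass is dissolved in.
√(4πDt) = √(4π × 0.0469 × 102) = 7.753 m, so C_max = 0.891/(0.40 × 22.0 × 7.753) = 0.0131 kg/m³.

0.0131 kg/m³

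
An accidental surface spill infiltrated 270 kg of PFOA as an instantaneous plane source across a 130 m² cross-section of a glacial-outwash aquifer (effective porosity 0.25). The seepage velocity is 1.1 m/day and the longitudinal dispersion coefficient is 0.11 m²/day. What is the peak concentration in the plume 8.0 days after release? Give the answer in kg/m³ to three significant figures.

The peak of an instantaneous 1D plume sits at x = vt; there the Gaussian factor is 1 and C_max = M/(n_e·A·√(4πDt)), where n_e·A is the pore area the mass is dissolved in.
√(4πDt) = √(4π × 0.11 × 8.0) = 3.325 m, so C_max = 270/(0.25 × 130 × 3.325) = 2.50 kg/m³.

2.50 kg/m³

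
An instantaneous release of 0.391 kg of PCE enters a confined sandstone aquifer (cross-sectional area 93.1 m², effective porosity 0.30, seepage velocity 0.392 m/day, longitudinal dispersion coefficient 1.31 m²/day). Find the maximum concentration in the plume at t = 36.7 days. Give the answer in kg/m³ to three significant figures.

The peak of an instantaneous 1D plume sits at x = vt; there the Gaussian factor is 1 and C_max = M/(n_e·A·√(4πDt)), where n_e·A is the pore area the mass is dissolved in.
√(4πDt) = √(4π × 1.31 × 36.7) = 24.58 m, so C_max = 0.391/(0.30 × 93.1 × 24.58) = 0.000570 kg/m³.

0.000570 kg/m³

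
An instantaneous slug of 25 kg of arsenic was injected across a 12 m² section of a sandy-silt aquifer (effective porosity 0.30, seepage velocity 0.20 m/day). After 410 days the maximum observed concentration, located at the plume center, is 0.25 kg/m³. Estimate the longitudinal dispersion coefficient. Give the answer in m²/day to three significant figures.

0.150 m²/day

At the plume center C_max = M/(n_e·A·√(4πDt)), so D = M²/(4πt·(n_e·A·C_max)²).
n_e·A·C_max = 0.30 × 12 × 0.25 = 0.9000 kg/m.
D = 25²/(4π × 410 × 0.9000²) = 0.150 m²/day.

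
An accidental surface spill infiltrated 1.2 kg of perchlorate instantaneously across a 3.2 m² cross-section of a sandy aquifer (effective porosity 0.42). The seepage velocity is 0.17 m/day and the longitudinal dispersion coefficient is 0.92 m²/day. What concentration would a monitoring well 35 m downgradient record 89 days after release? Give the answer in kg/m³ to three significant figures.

For an instantaneous plane source, C(x,t) = M/(n_e·A·√(4πDt)) · exp(−(x−vt)²/(4Dt)), with n_e·A the pore (flow) area.
Plume center vt = 0.17 × 89 = 15.13 m, so the well at 35 m is 19.87 m downgradient of the peak.
√(4πDt) = 32.08 m, giving peak height M/(n_e·A·√(4πDt)) = 1.2/(0.42 × 3.2 × 32.08) = 0.02783 kg/m³.
(x−vt)²/(4Dt) = (19.87)²/(4 × 0.92 × 89) = 1.205; exp(−1.205) = 0.2997.
C = 0.02783 × 0.2997 = 0.00834 kg/m³.

0.00834 kg/m³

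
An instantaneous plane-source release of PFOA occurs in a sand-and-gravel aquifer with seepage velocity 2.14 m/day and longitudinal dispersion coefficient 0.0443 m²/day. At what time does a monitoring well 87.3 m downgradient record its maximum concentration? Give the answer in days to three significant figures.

40.8 days

For the 1D instantaneous-source solution, setting ∂C/∂t = 0 at fixed x gives v²t² + 2Dt − x² = 0, so t = (√(D² + v²x²) − D)/v².
√(D² + v²x²) = √(0.0443² + 2.14² × 87.3²) = 186.8; v² = 4.5796.
t = (186.8 − 0.0443)/4.5796 = 40.8 days (vs. the pure-advection estimate x/v = 40.8 d).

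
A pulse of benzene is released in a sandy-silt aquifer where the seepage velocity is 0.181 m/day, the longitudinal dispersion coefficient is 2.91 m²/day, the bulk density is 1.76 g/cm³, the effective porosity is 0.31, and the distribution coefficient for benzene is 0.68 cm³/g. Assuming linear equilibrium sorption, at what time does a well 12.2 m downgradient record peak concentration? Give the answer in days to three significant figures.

Retardation factor R = 1 + ρ_b·K_d/n = 1 + 1.76 × 0.68/0.31 = 4.861.
Sorption retards both mechanisms: v_R = v/R = 0.03724 m/day, D_R = D/R = 0.5986 m²/day.
Peak time from v_R²t² + 2D_R t − x² = 0: t = (√(D_R² + v_R²x²) − D_R)/v_R².
√(D_R² + v_R²x²) = √(0.5986² + 0.03724² × 12.2²) = 0.7515; v_R² = 0.001387.
t = (0.7515 − 0.5986)/0.001387 = 110 days.

110 days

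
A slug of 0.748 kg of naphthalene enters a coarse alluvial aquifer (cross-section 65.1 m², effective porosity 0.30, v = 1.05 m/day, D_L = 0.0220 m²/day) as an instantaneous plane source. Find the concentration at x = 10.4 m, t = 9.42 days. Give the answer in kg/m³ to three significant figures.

0.0174 kg/m³

For an instantaneous plane source, C(x,t) = M/(n_e·A·√(4πDt)) · exp(−(x−vt)²/(4Dt)), with n_e·A the pore (flow) area.
Plume center vt = 1.05 × 9.42 = 9.891 m, so the well at 10.4 m is 0.509 m downgradient of the peak.
√(4πDt) = 1.614 m, giving peak height M/(n_e·A·√(4πDt)) = 0.748/(0.30 × 65.1 × 1.614) = 0.02373 kg/m³.
(x−vt)²/(4Dt) = (0.509)²/(4 × 0.0220 × 9.42) = 0.3125; exp(−0.3125) = 0.7316.
C = 0.02373 × 0.7316 = 0.0174 kg/m³.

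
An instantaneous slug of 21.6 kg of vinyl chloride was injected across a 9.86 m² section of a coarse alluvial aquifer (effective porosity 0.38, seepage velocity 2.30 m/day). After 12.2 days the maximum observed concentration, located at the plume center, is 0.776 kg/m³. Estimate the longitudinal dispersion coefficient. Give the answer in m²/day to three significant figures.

0.360 m²/day

At the plume center C_max = M/(n_e·A·√(4πDt)), so D = M²/(4πt·(n_e·A·C_max)²).
n_e·A·C_max = 0.38 × 9.86 × 0.776 = 2.908 kg/m.
D = 21.6²/(4π × 12.2 × 2.908²) = 0.360 m²/day.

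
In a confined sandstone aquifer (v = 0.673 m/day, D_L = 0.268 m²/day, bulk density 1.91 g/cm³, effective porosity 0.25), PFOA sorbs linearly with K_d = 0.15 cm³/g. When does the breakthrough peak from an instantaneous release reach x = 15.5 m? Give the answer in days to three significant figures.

Retardation factor R = 1 + ρ_b·K_d/n = 1 + 1.91 × 0.15/0.25 = 2.146.
Sorption retards both mechanisms: v_R = v/R = 0.3136 m/day, D_R = D/R = 0.1249 m²/day.
Peak time from v_R²t² + 2D_R t − x² = 0: t = (√(D_R² + v_R²x²) − D_R)/v_R².
√(D_R² + v_R²x²) = √(0.1249² + 0.3136² × 15.5²) = 4.862; v_R² = 0.09834.
t = (4.862 − 0.1249)/0.09834 = 48.2 days.

48.2 days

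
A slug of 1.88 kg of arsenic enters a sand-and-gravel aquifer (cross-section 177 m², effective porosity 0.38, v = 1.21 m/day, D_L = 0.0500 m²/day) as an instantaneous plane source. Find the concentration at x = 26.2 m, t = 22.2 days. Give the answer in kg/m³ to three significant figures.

For an instantaneous plane source, C(x,t) = M/(n_e·A·√(4πDt)) · exp(−(x−vt)²/(4Dt)), with n_e·A the pore (flow) area.
Plume center vt = 1.21 × 22.2 = 26.862 m, so the well at 26.2 m is 0.662 m upgradient of the peak.
√(4πDt) = 3.735 m, giving peak height M/(n_e·A·√(4πDt)) = 1.88/(0.38 × 177 × 3.735) = 0.007484 kg/m³.
(x−vt)²/(4Dt) = (-0.662)²/(4 × 0.0500 × 22.2) = 0.09870; exp(−0.09870) = 0.9060.
C = 0.007484 × 0.9060 = 0.00678 kg/m³.

0.00678 kg/m³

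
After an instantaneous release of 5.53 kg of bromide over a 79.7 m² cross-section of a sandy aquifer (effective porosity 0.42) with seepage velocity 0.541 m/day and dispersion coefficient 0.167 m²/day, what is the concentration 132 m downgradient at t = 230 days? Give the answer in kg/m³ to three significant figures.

For an instantaneous plane source, C(x,t) = M/(n_e·A·√(4πDt)) · exp(−(x−vt)²/(4Dt)), with n_e·A the pore (flow) area.
Plume center vt = 0.541 × 230 = 124.43 m, so the well at 132 m is 7.57 m downgradient of the peak.
√(4πDt) = 21.97 m, giving peak height M/(n_e·A·√(4πDt)) = 5.53/(0.42 × 79.7 × 21.97) = 0.007519 kg/m³.
(x−vt)²/(4Dt) = (7.57)²/(4 × 0.167 × 230) = 0.3730; exp(−0.3730) = 0.6887.
C = 0.007519 × 0.6887 = 0.00518 kg/m³.

0.00518 kg/m³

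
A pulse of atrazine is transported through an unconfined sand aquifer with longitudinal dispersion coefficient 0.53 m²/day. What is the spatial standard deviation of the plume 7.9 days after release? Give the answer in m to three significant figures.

Dispersive spreading gives a Gaussian with σ² = 2Dt; advection only shifts the center.
σ = √(2 × 0.53 × 7.9) = 2.89 m.

2.89 m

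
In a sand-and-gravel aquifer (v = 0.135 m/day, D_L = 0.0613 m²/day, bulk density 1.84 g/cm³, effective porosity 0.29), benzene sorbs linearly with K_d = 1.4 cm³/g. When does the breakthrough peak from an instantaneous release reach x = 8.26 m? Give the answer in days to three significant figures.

572 days

Retardation factor R = 1 + ρ_b·K_d/n = 1 + 1.84 × 1.4/0.29 = 9.883.
Sorption retards both mechanisms: v_R = v/R = 0.01366 m/day, D_R = D/R = 0.006203 m²/day.
Peak time from v_R²t² + 2D_R t − x² = 0: t = (√(D_R² + v_R²x²) − D_R)/v_R².
√(D_R² + v_R²x²) = √(0.006203² + 0.01366² × 8.26²) = 0.1130; v_R² = 0.0001866.
t = (0.1130 − 0.006203)/0.0001866 = 572 days.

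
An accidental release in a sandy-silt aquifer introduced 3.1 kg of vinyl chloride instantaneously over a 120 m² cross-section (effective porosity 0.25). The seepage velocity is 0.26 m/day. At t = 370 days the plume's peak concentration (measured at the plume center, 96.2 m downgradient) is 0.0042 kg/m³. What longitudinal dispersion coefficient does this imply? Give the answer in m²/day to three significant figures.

At the plume center C_max = M/(n_e·A·√(4πDt)), so D = M²/(4πt·(n_e·A·C_max)²).
n_e·A·C_max = 0.25 × 120 × 0.0042 = 0.1260 kg/m.
D = 3.1²/(4π × 370 × 0.1260²) = 0.130 m²/day.

0.130 m²/day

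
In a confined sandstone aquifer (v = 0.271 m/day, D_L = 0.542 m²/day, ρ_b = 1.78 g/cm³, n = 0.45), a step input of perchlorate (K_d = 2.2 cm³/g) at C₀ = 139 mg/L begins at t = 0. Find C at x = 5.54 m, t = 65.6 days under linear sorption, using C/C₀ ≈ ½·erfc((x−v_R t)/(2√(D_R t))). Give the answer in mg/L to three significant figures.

Retardation factor R = 1 + ρ_b·K_d/n = 1 + 1.78 × 2.2/0.45 = 9.702.
Sorption retards both mechanisms: v_R = v/R = 0.02793 m/day, D_R = D/R = 0.05586 m²/day.
v_R·t = 0.02793 × 65.6 = 1.832208 m; 2√(D_R t) = 3.829 m; argument = (5.54 − 1.832208)/3.829 = 0.9683.
C = C₀ × ½·erfc(0.9683) = 139 × 0.08544 = 11.9 mg/L.

11.9 mg/L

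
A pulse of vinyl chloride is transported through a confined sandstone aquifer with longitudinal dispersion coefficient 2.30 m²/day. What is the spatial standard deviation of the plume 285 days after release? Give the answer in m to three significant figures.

36.2 m

Dispersive spreading gives a Gaussian with σ² = 2Dt; advection only shifts the center.
σ = √(2 × 2.30 × 285) = 36.2 m.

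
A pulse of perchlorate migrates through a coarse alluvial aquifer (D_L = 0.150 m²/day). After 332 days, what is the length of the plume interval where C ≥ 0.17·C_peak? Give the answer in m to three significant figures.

37.6 m

The plume is Gaussian with σ = √(2Dt) = √(2 × 0.150 × 332) = 9.980 m.
C/C_peak = exp(−Δx²/(2σ²)) = 0.17 ⇒ Δx = σ·√(−2 ln 0.17) = 9.980 × 1.883 = 18.79 m.
Width = 2Δx = 37.6 m.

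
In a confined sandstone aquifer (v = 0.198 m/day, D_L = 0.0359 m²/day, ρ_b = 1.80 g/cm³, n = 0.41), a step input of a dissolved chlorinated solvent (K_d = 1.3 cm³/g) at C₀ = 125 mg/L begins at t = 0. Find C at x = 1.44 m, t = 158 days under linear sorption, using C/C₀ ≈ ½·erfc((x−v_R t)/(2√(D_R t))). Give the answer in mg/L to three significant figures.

124 mg/L

Retardation factor R = 1 + ρ_b·K_d/n = 1 + 1.80 × 1.3/0.41 = 6.707.
Sorption retards both mechanisms: v_R = v/R = 0.02952 m/day, D_R = D/R = 0.005353 m²/day.
v_R·t = 0.02952 × 158 = 4.66416 m; 2√(D_R t) = 1.839 m; argument = (1.44 − 4.66416)/1.839 = -1.753.
C = C₀ × ½·erfc(-1.753) = 125 × 0.9934 = 124 mg/L.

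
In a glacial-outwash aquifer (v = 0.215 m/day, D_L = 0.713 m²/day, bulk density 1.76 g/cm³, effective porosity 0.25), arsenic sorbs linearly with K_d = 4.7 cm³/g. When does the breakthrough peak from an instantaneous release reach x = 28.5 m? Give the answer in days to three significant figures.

Retardation factor R = 1 + ρ_b·K_d/n = 1 + 1.76 × 4.7/0.25 = 34.09.
Sorption retards both mechanisms: v_R = v/R = 0.006307 m/day, D_R = D/R = 0.02092 m²/day.
Peak time from v_R²t² + 2D_R t − x² = 0: t = (√(D_R² + v_R²x²) − D_R)/v_R².
√(D_R² + v_R²x²) = √(0.02092² + 0.006307² × 28.5²) = 0.1810; v_R² = 3.978e-05.
t = (0.1810 − 0.02092)/3.978e-05 = 4020 days.

4020 days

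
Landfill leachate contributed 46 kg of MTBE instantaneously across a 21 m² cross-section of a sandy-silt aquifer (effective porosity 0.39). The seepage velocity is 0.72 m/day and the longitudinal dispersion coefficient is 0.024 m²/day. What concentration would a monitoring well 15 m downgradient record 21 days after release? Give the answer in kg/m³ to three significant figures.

For an instantaneous plane source, C(x,t) = M/(n_e·A·√(4πDt)) · exp(−(x−vt)²/(4Dt)), with n_e·A the pore (flow) area.
Plume center vt = 0.72 × 21 = 15.12 m, so the well at 15 m is 0.12 m upgradient of the peak.
√(4πDt) = 2.517 m, giving peak height M/(n_e·A·√(4πDt)) = 46/(0.39 × 21 × 2.517) = 2.231 kg/m³.
(x−vt)²/(4Dt) = (-0.12)²/(4 × 0.024 × 21) = 0.007143; exp(−0.007143) = 0.9929.
C = 2.231 × 0.9929 = 2.22 kg/m³.

2.22 kg/m³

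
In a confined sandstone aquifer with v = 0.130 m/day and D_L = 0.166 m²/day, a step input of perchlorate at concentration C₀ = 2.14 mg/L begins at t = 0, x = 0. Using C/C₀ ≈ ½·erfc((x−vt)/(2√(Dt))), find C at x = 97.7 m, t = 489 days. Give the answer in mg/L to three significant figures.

For a continuous step input, C/C₀ ≈ ½·erfc((x−vt)/(2√(Dt))).
vt = 0.130 × 489 = 63.57 m and 2√(Dt) = 2√(0.166 × 489) = 18.02 m.
Argument (x−vt)/(2√(Dt)) = (97.7 − 63.57)/18.02 = 1.894; ½·erfc(1.894) = 0.003697.
C = 2.14 × 0.003697 = 0.00791 mg/L.

0.00791 mg/L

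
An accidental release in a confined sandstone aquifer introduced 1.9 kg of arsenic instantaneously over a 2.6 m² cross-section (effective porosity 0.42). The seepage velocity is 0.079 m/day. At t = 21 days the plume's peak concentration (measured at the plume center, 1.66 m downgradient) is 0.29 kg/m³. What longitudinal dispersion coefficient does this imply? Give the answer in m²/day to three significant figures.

At the plume center C_max = M/(n_e·A·√(4πDt)), so D = M²/(4πt·(n_e·A·C_max)²).
n_e·A·C_max = 0.42 × 2.6 × 0.29 = 0.3167 kg/m.
D = 1.9²/(4π × 21 × 0.3167²) = 0.136 m²/day.

0.136 m²/day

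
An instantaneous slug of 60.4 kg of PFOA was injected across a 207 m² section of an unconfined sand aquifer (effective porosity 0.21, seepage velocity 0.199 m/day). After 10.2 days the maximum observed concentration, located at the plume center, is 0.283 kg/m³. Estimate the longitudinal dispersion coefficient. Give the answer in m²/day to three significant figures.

0.188 m²/day

At the plume center C_max = M/(n_e·A·√(4πDt)), so D = M²/(4πt·(n_e·A·C_max)²).
n_e·A·C_max = 0.21 × 207 × 0.283 = 12.30 kg/m.
D = 60.4²/(4π × 10.2 × 12.30²) = 0.188 m²/day.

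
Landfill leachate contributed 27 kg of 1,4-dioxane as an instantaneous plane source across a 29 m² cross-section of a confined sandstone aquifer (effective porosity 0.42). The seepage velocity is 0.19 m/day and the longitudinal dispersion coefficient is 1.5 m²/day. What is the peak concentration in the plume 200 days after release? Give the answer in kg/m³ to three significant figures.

The peak of an instantaneous 1D plume sits at x = vt; there the Gaussian factor is 1 and C_max = M/(n_e·A·√(4πDt)), where n_e·A is the pore area the mass is dissolved in.
√(4πDt) = √(4π × 1.5 × 200) = 61.40 m, so C_max = 27/(0.42 × 29 × 61.40) = 0.0361 kg/m³.

0.0361 kg/m³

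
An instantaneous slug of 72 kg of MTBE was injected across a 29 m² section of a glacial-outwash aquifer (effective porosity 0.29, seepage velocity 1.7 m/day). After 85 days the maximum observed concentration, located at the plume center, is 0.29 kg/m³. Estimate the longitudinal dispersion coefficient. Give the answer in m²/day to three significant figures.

At the plume center C_max = M/(n_e·A·√(4πDt)), so D = M²/(4πt·(n_e·A·C_max)²).
n_e·A·C_max = 0.29 × 29 × 0.29 = 2.439 kg/m.
D = 72²/(4π × 85 × 2.439²) = 0.816 m²/day.

0.816 m²/day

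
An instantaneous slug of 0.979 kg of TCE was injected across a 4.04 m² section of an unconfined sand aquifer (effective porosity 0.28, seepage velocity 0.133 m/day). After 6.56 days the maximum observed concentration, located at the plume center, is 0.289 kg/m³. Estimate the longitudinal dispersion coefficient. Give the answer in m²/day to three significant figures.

At the plume center C_max = M/(n_e·A·√(4πDt)), so D = M²/(4πt·(n_e·A·C_max)²).
n_e·A·C_max = 0.28 × 4.04 × 0.289 = 0.3269 kg/m.
D = 0.979²/(4π × 6.56 × 0.3269²) = 0.109 m²/day.

0.109 m²/day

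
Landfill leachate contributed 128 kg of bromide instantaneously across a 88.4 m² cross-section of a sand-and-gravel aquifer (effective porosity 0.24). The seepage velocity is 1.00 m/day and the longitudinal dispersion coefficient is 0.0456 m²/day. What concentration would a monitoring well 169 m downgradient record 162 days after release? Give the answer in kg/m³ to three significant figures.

0.119 kg/m³

For an instantaneous plane source, C(x,t) = M/(n_e·A·√(4πDt)) · exp(−(x−vt)²/(4Dt)), with n_e·A the pore (flow) area.
Plume center vt = 1.00 × 162 = 162 m, so the well at 169 m is 7 m downgradient of the peak.
√(4πDt) = 9.635 m, giving peak height M/(n_e·A·√(4πDt)) = 128/(0.24 × 88.4 × 9.635) = 0.6262 kg/m³.
(x−vt)²/(4Dt) = (7)²/(4 × 0.0456 × 162) = 1.658; exp(−1.658) = 0.1905.
C = 0.6262 × 0.1905 = 0.119 kg/m³.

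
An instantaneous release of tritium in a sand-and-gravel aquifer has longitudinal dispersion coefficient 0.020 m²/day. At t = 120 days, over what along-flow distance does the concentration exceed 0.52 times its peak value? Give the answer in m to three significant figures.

5.01 m

The plume is Gaussian with σ = √(2Dt) = √(2 × 0.020 × 120) = 2.191 m.
C/C_peak = exp(−Δx²/(2σ²)) = 0.52 ⇒ Δx = σ·√(−2 ln 0.52) = 2.191 × 1.144 = 2.507 m.
Width = 2Δx = 5.01 m.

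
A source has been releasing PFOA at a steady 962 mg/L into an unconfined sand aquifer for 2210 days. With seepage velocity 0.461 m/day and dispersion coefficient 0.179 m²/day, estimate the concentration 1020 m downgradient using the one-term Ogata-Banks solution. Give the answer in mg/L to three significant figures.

465 mg/L

For a continuous step input, C/C₀ ≈ ½·erfc((x−vt)/(2√(Dt))).
vt = 0.461 × 2210 = 1018.81 m and 2√(Dt) = 2√(0.179 × 2210) = 39.78 m.
Argument (x−vt)/(2√(Dt)) = (1020 − 1018.81)/39.78 = 0.02991; ½·erfc(0.02991) = 0.4831.
C = 962 × 0.4831 = 465 mg/L.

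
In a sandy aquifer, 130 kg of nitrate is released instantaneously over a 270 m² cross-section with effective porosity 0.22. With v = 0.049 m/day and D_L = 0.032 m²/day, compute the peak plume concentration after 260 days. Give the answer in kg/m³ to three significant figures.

The peak of an instantaneous 1D plume sits at x = vt; there the Gaussian factor is 1 and C_max = M/(n_e·A·√(4πDt)), where n_e·A is the pore area the mass is dissolved in.
√(4πDt) = √(4π × 0.032 × 260) = 10.23 m, so C_max = 130/(0.22 × 270 × 10.23) = 0.214 kg/m³.

0.214 kg/m³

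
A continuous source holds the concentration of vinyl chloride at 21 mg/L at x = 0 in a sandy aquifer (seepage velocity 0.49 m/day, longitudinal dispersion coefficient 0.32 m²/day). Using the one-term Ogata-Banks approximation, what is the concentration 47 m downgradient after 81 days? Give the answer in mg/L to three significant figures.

For a continuous step input, C/C₀ ≈ ½·erfc((x−vt)/(2√(Dt))).
vt = 0.49 × 81 = 39.69 m and 2√(Dt) = 2√(0.32 × 81) = 10.18 m.
Argument (x−vt)/(2√(Dt)) = (47 − 39.69)/10.18 = 0.7181; ½·erfc(0.7181) = 0.1549.
C = 21 × 0.1549 = 3.25 mg/L.

3.25 mg/L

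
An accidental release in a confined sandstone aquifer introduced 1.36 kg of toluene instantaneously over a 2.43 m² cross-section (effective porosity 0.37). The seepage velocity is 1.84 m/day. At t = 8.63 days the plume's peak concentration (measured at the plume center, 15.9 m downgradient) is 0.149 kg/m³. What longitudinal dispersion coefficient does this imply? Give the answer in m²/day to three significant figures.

At the plume center C_max = M/(n_e·A·√(4πDt)), so D = M²/(4πt·(n_e·A·C_max)²).
n_e·A·C_max = 0.37 × 2.43 × 0.149 = 0.1340 kg/m.
D = 1.36²/(4π × 8.63 × 0.1340²) = 0.950 m²/day.

0.950 m²/day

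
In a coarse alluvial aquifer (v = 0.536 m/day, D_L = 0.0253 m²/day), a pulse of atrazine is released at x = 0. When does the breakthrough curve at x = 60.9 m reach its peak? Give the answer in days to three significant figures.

For the 1D instantaneous-source solution, setting ∂C/∂t = 0 at fixed x gives v²t² + 2Dt − x² = 0, so t = (√(D² + v²x²) − D)/v².
√(D² + v²x²) = √(0.0253² + 0.536² × 60.9²) = 32.64; v² = 0.287296.
t = (32.64 − 0.0253)/0.287296 = 114 days (vs. the pure-advection estimate x/v = 114 d).

114 days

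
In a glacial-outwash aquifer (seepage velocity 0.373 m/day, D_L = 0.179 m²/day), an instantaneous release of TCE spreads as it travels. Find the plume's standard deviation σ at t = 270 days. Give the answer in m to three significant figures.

Dispersive spreading gives a Gaussian with σ² = 2Dt; advection only shifts the center.
σ = √(2 × 0.179 × 270) = 9.83 m.

9.83 m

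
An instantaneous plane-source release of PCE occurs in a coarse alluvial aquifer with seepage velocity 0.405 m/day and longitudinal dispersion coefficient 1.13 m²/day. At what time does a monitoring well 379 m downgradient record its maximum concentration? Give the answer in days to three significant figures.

929 days

For the 1D instantaneous-source solution, setting ∂C/∂t = 0 at fixed x gives v²t² + 2Dt − x² = 0, so t = (√(D² + v²x²) − D)/v².
√(D² + v²x²) = √(1.13² + 0.405² × 379²) = 153.5; v² = 0.164025.
t = (153.5 − 1.13)/0.164025 = 929 days (vs. the pure-advection estimate x/v = 936 d).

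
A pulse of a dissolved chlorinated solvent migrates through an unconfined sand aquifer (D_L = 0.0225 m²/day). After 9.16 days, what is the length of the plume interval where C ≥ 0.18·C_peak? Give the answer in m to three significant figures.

The plume is Gaussian with σ = √(2Dt) = √(2 × 0.0225 × 9.16) = 0.6420 m.
C/C_peak = exp(−Δx²/(2σ²)) = 0.18 ⇒ Δx = σ·√(−2 ln 0.18) = 0.6420 × 1.852 = 1.189 m.
Width = 2Δx = 2.38 m.

2.38 m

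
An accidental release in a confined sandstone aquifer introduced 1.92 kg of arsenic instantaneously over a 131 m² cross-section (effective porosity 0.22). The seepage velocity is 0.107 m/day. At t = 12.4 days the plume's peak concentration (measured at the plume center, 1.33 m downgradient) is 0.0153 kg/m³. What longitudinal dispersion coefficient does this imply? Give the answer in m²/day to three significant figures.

0.122 m²/day

At the plume center C_max = M/(n_e·A·√(4πDt)), so D = M²/(4πt·(n_e·A·C_max)²).
n_e·A·C_max = 0.22 × 131 × 0.0153 = 0.4409 kg/m.
D = 1.92²/(4π × 12.4 × 0.4409²) = 0.122 m²/day.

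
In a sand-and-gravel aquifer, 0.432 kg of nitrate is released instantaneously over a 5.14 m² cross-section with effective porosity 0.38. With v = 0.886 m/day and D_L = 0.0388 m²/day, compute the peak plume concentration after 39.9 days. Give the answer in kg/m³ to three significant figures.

0.0501 kg/m³

The peak of an instantaneous 1D plume sits at x = vt; there the Gaussian factor is 1 and C_max = M/(n_e·A·√(4πDt)), where n_e·A is the pore area the mass is dissolved in.
√(4πDt) = √(4π × 0.0388 × 39.9) = 4.411 m, so C_max = 0.432/(0.38 × 5.14 × 4.411) = 0.0501 kg/m³.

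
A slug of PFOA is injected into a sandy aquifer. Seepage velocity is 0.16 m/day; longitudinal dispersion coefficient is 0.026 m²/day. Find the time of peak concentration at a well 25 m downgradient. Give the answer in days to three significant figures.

For the 1D instantaneous-source solution, setting ∂C/∂t = 0 at fixed x gives v²t² + 2Dt − x² = 0, so t = (√(D² + v²x²) − D)/v².
√(D² + v²x²) = √(0.026² + 0.16² × 25²) = 4.000; v² = 0.0256.
t = (4.000 − 0.026)/0.0256 = 155 days (vs. the pure-advection estimate x/v = 156 d).

155 days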